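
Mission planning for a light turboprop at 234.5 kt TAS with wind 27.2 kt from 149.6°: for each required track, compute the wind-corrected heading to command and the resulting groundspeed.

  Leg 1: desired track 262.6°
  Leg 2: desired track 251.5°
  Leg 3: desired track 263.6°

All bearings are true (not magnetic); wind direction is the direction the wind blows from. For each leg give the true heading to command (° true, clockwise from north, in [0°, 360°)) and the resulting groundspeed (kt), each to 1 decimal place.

Leg 1: desired track 262.6°; wind correction -6.1° → command heading 256.5°, groundspeed 243.8 kt
Leg 2: desired track 251.5°; wind correction -6.5° → command heading 245.0°, groundspeed 238.6 kt
Leg 3: desired track 263.6°; wind correction -6.1° → command heading 257.5°, groundspeed 244.2 kt

Leg 1: heading=256.5°, groundspeed=243.8 kt
Leg 2: heading=245.0°, groundspeed=238.6 kt
Leg 3: heading=257.5°, groundspeed=244.2 kt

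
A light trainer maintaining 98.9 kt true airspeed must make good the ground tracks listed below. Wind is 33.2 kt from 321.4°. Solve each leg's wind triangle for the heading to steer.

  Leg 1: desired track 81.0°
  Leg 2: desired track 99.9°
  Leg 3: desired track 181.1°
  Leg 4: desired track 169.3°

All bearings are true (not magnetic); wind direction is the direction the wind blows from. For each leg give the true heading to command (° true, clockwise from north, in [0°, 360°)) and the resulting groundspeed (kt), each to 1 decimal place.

Leg 1: heading=64.0°, groundspeed=111.0 kt
Leg 2: heading=87.0°, groundspeed=121.3 kt
Leg 3: heading=193.5°, groundspeed=122.1 kt
Leg 4: heading=178.3°, groundspeed=127.0 kt

Leg 1: desired track 81.0°; wind correction -17.0° → command heading 64.0°, groundspeed 111.0 kt
Leg 2: desired track 99.9°; wind correction -12.9° → command heading 87.0°, groundspeed 121.3 kt
Leg 3: desired track 181.1°; wind correction +12.4° → command heading 193.5°, groundspeed 122.1 kt
Leg 4: desired track 169.3°; wind correction +9.0° → command heading 178.3°, groundspeed 127.0 kt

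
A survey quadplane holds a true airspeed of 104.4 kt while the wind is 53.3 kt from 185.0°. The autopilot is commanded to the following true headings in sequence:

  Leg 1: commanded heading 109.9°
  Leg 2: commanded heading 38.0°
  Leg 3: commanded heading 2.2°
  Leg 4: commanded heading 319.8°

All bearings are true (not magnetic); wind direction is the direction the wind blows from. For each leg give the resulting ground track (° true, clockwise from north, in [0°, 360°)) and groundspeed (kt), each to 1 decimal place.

Leg 1: heading 109.9°; drift -29.6° → track 80.3°, groundspeed 104.3 kt
Leg 2: heading 38.0°; drift -11.0° → track 27.0°, groundspeed 151.9 kt
Leg 3: heading 2.2°; drift +0.9° → track 3.1°, groundspeed 157.7 kt
Leg 4: heading 319.8°; drift +14.9° → track 334.7°, groundspeed 146.9 kt

Leg 1: track=80.3°, groundspeed=104.3 kt
Leg 2: track=27.0°, groundspeed=151.9 kt
Leg 3: track=3.1°, groundspeed=157.7 kt
Leg 4: track=334.7°, groundspeed=146.9 kt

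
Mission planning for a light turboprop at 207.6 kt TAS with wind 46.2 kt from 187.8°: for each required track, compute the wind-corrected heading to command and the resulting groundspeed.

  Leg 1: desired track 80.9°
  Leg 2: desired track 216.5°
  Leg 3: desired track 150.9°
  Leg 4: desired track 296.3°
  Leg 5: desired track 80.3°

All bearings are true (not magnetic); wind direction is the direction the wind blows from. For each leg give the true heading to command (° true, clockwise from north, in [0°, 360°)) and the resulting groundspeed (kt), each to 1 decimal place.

Leg 1: heading=93.2°, groundspeed=216.3 kt
Leg 2: heading=210.4°, groundspeed=165.9 kt
Leg 3: heading=158.6°, groundspeed=168.8 kt
Leg 4: heading=284.1°, groundspeed=217.6 kt
Leg 5: heading=92.6°, groundspeed=216.8 kt

Leg 1: desired track 80.9°; wind correction +12.3° → command heading 93.2°, groundspeed 216.3 kt
Leg 2: desired track 216.5°; wind correction -6.1° → command heading 210.4°, groundspeed 165.9 kt
Leg 3: desired track 150.9°; wind correction +7.7° → command heading 158.6°, groundspeed 168.8 kt
Leg 4: desired track 296.3°; wind correction -12.2° → command heading 284.1°, groundspeed 217.6 kt
Leg 5: desired track 80.3°; wind correction +12.3° → command heading 92.6°, groundspeed 216.8 kt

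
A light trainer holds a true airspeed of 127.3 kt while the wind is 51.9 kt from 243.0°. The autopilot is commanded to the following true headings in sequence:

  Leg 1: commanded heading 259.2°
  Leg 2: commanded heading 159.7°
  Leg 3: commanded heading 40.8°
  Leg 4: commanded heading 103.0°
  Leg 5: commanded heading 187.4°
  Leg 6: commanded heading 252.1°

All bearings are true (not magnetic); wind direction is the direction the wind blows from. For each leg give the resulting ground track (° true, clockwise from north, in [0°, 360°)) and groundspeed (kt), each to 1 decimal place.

Leg 1: track=269.8°, groundspeed=78.8 kt
Leg 2: track=136.7°, groundspeed=131.7 kt
Leg 3: track=47.2°, groundspeed=176.4 kt
Leg 4: track=91.7°, groundspeed=170.4 kt
Leg 5: track=163.8°, groundspeed=106.9 kt
Leg 6: track=258.3°, groundspeed=76.5 kt

Leg 1: heading 259.2°; drift +10.6° → track 269.8°, groundspeed 78.8 kt
Leg 2: heading 159.7°; drift -23.0° → track 136.7°, groundspeed 131.7 kt
Leg 3: heading 40.8°; drift +6.4° → track 47.2°, groundspeed 176.4 kt
Leg 4: heading 103.0°; drift -11.3° → track 91.7°, groundspeed 170.4 kt
Leg 5: heading 187.4°; drift -23.6° → track 163.8°, groundspeed 106.9 kt
Leg 6: heading 252.1°; drift +6.2° → track 258.3°, groundspeed 76.5 kt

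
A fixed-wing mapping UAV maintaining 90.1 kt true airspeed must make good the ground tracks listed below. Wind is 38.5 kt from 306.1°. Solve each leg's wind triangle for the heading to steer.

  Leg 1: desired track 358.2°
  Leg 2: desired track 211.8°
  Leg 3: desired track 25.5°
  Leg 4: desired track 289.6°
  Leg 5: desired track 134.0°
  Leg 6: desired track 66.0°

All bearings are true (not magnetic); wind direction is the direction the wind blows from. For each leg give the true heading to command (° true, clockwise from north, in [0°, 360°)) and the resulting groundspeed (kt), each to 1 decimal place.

Leg 1: desired track 358.2°; wind correction -19.7° → command heading 338.5°, groundspeed 61.2 kt
Leg 2: desired track 211.8°; wind correction +25.2° → command heading 237.0°, groundspeed 84.4 kt
Leg 3: desired track 25.5°; wind correction -24.8° → command heading 0.7°, groundspeed 74.7 kt
Leg 4: desired track 289.6°; wind correction +7.0° → command heading 296.6°, groundspeed 52.5 kt
Leg 5: desired track 134.0°; wind correction +3.4° → command heading 137.4°, groundspeed 128.1 kt
Leg 6: desired track 66.0°; wind correction -21.7° → command heading 44.3°, groundspeed 102.9 kt

Leg 1: heading=338.5°, groundspeed=61.2 kt
Leg 2: heading=237.0°, groundspeed=84.4 kt
Leg 3: heading=0.7°, groundspeed=74.7 kt
Leg 4: heading=296.6°, groundspeed=52.5 kt
Leg 5: heading=137.4°, groundspeed=128.1 kt
Leg 6: heading=44.3°, groundspeed=102.9 kt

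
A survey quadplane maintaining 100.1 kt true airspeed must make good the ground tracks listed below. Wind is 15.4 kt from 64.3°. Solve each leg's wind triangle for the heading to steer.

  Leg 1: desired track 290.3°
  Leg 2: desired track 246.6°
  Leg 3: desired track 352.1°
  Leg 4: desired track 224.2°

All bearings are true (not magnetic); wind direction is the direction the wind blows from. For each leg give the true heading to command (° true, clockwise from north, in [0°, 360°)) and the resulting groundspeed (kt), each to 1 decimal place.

Leg 1: desired track 290.3°; wind correction +6.4° → command heading 296.7°, groundspeed 110.2 kt
Leg 2: desired track 246.6°; wind correction +0.4° → command heading 247.0°, groundspeed 115.5 kt
Leg 3: desired track 352.1°; wind correction +8.4° → command heading 0.5°, groundspeed 94.3 kt
Leg 4: desired track 224.2°; wind correction -3.0° → command heading 221.2°, groundspeed 114.4 kt

Leg 1: heading=296.7°, groundspeed=110.2 kt
Leg 2: heading=247.0°, groundspeed=115.5 kt
Leg 3: heading=0.5°, groundspeed=94.3 kt
Leg 4: heading=221.2°, groundspeed=114.4 kt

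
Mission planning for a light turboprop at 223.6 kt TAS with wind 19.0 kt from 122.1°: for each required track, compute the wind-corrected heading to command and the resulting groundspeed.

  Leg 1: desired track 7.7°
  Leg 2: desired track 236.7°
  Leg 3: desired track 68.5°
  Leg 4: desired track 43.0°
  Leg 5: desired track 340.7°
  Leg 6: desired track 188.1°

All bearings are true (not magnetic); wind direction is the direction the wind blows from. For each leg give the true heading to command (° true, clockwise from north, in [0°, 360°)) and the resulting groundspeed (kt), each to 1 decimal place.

Leg 1: heading=12.1°, groundspeed=230.8 kt
Leg 2: heading=232.3°, groundspeed=230.8 kt
Leg 3: heading=72.4°, groundspeed=211.8 kt
Leg 4: heading=47.8°, groundspeed=219.2 kt
Leg 5: heading=343.7°, groundspeed=238.1 kt
Leg 6: heading=183.6°, groundspeed=215.2 kt

Leg 1: desired track 7.7°; wind correction +4.4° → command heading 12.1°, groundspeed 230.8 kt
Leg 2: desired track 236.7°; wind correction -4.4° → command heading 232.3°, groundspeed 230.8 kt
Leg 3: desired track 68.5°; wind correction +3.9° → command heading 72.4°, groundspeed 211.8 kt
Leg 4: desired track 43.0°; wind correction +4.8° → command heading 47.8°, groundspeed 219.2 kt
Leg 5: desired track 340.7°; wind correction +3.0° → command heading 343.7°, groundspeed 238.1 kt
Leg 6: desired track 188.1°; wind correction -4.5° → command heading 183.6°, groundspeed 215.2 kt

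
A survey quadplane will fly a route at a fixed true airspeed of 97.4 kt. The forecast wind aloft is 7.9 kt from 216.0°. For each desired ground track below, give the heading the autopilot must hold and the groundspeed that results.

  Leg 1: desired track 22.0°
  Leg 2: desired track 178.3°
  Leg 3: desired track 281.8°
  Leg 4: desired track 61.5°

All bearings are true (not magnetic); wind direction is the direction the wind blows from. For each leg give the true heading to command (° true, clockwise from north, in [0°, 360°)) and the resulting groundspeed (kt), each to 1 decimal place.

Leg 1: heading=20.9°, groundspeed=105.0 kt
Leg 2: heading=181.1°, groundspeed=91.0 kt
Leg 3: heading=277.6°, groundspeed=93.9 kt
Leg 4: heading=63.5°, groundspeed=104.5 kt

Leg 1: desired track 22.0°; wind correction -1.1° → command heading 20.9°, groundspeed 105.0 kt
Leg 2: desired track 178.3°; wind correction +2.8° → command heading 181.1°, groundspeed 91.0 kt
Leg 3: desired track 281.8°; wind correction -4.2° → command heading 277.6°, groundspeed 93.9 kt
Leg 4: desired track 61.5°; wind correction +2.0° → command heading 63.5°, groundspeed 104.5 kt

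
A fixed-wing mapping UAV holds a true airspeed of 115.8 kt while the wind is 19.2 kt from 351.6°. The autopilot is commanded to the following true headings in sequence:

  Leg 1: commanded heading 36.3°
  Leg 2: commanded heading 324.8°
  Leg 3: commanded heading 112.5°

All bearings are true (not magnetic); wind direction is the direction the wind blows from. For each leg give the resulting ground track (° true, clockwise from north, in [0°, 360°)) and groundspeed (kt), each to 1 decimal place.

Leg 1: track=43.8°, groundspeed=103.0 kt
Leg 2: track=319.8°, groundspeed=99.0 kt
Leg 3: track=120.0°, groundspeed=126.7 kt

Leg 1: heading 36.3°; drift +7.5° → track 43.8°, groundspeed 103.0 kt
Leg 2: heading 324.8°; drift -5.0° → track 319.8°, groundspeed 99.0 kt
Leg 3: heading 112.5°; drift +7.5° → track 120.0°, groundspeed 126.7 kt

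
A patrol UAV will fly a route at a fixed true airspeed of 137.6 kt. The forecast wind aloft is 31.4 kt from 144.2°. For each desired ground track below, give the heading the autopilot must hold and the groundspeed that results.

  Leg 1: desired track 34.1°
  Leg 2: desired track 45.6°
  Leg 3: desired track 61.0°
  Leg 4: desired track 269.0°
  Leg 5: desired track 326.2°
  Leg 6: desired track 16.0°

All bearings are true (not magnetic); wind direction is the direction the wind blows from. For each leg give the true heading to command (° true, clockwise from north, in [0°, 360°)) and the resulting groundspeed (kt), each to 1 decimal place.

Leg 1: desired track 34.1°; wind correction +12.4° → command heading 46.5°, groundspeed 145.2 kt
Leg 2: desired track 45.6°; wind correction +13.0° → command heading 58.6°, groundspeed 138.7 kt
Leg 3: desired track 61.0°; wind correction +13.1° → command heading 74.1°, groundspeed 130.3 kt
Leg 4: desired track 269.0°; wind correction -10.8° → command heading 258.2°, groundspeed 153.1 kt
Leg 5: desired track 326.2°; wind correction +0.5° → command heading 326.7°, groundspeed 169.0 kt
Leg 6: desired track 16.0°; wind correction +10.3° → command heading 26.3°, groundspeed 154.8 kt

Leg 1: heading=46.5°, groundspeed=145.2 kt
Leg 2: heading=58.6°, groundspeed=138.7 kt
Leg 3: heading=74.1°, groundspeed=130.3 kt
Leg 4: heading=258.2°, groundspeed=153.1 kt
Leg 5: heading=326.7°, groundspeed=169.0 kt
Leg 6: heading=26.3°, groundspeed=154.8 kt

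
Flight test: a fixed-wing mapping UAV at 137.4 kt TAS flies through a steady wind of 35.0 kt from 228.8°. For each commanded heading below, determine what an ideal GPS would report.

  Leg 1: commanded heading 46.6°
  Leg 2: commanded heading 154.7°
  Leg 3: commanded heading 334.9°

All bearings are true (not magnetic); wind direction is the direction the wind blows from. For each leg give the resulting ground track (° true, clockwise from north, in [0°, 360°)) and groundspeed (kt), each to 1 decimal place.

Leg 1: heading 46.6°; drift +0.4° → track 47.0°, groundspeed 172.4 kt
Leg 2: heading 154.7°; drift -14.8° → track 139.9°, groundspeed 132.2 kt
Leg 3: heading 334.9°; drift +12.9° → track 347.8°, groundspeed 150.9 kt

Leg 1: track=47.0°, groundspeed=172.4 kt
Leg 2: track=139.9°, groundspeed=132.2 kt
Leg 3: track=347.8°, groundspeed=150.9 kt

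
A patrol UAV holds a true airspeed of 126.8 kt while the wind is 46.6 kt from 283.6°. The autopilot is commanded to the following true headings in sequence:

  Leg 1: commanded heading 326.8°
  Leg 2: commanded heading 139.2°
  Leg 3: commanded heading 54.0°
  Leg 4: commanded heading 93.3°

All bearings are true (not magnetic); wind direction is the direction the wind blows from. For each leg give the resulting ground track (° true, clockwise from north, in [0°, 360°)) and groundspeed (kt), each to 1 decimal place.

Leg 1: track=345.8°, groundspeed=98.2 kt
Leg 2: track=129.8°, groundspeed=166.9 kt
Leg 3: track=66.7°, groundspeed=161.0 kt
Leg 4: track=96.1°, groundspeed=172.8 kt

Leg 1: heading 326.8°; drift +19.0° → track 345.8°, groundspeed 98.2 kt
Leg 2: heading 139.2°; drift -9.4° → track 129.8°, groundspeed 166.9 kt
Leg 3: heading 54.0°; drift +12.7° → track 66.7°, groundspeed 161.0 kt
Leg 4: heading 93.3°; drift +2.8° → track 96.1°, groundspeed 172.8 kt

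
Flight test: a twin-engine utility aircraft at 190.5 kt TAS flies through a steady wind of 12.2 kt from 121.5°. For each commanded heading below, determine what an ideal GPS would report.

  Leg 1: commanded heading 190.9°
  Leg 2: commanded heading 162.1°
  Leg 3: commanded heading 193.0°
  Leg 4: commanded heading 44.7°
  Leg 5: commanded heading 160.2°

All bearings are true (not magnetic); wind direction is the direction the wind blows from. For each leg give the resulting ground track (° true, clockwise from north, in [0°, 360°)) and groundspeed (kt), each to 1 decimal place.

Leg 1: heading 190.9°; drift +3.5° → track 194.4°, groundspeed 186.6 kt
Leg 2: heading 162.1°; drift +2.5° → track 164.6°, groundspeed 181.4 kt
Leg 3: heading 193.0°; drift +3.5° → track 196.5°, groundspeed 187.0 kt
Leg 4: heading 44.7°; drift -3.6° → track 41.1°, groundspeed 188.1 kt
Leg 5: heading 160.2°; drift +2.4° → track 162.6°, groundspeed 181.1 kt

Leg 1: track=194.4°, groundspeed=186.6 kt
Leg 2: track=164.6°, groundspeed=181.4 kt
Leg 3: track=196.5°, groundspeed=187.0 kt
Leg 4: track=41.1°, groundspeed=188.1 kt
Leg 5: track=162.6°, groundspeed=181.1 kt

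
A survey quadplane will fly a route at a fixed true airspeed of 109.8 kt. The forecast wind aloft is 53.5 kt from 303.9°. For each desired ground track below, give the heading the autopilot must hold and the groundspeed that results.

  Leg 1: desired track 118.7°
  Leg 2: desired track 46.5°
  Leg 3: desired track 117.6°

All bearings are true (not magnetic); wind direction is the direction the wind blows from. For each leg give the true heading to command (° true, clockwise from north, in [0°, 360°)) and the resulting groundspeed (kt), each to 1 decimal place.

Leg 1: desired track 118.7°; wind correction -2.5° → command heading 116.2°, groundspeed 163.0 kt
Leg 2: desired track 46.5°; wind correction -28.4° → command heading 18.1°, groundspeed 108.3 kt
Leg 3: desired track 117.6°; wind correction -3.1° → command heading 114.5°, groundspeed 162.8 kt

Leg 1: heading=116.2°, groundspeed=163.0 kt
Leg 2: heading=18.1°, groundspeed=108.3 kt
Leg 3: heading=114.5°, groundspeed=162.8 kt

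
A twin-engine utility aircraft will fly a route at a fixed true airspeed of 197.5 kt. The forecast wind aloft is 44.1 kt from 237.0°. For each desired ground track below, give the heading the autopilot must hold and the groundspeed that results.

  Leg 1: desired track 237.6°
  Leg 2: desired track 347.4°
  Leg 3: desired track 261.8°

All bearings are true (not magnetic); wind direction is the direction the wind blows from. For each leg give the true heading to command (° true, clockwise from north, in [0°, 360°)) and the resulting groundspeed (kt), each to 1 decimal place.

Leg 1: heading=237.5°, groundspeed=153.4 kt
Leg 2: heading=335.3°, groundspeed=208.5 kt
Leg 3: heading=256.4°, groundspeed=156.6 kt

Leg 1: desired track 237.6°; wind correction -0.1° → command heading 237.5°, groundspeed 153.4 kt
Leg 2: desired track 347.4°; wind correction -12.1° → command heading 335.3°, groundspeed 208.5 kt
Leg 3: desired track 261.8°; wind correction -5.4° → command heading 256.4°, groundspeed 156.6 kt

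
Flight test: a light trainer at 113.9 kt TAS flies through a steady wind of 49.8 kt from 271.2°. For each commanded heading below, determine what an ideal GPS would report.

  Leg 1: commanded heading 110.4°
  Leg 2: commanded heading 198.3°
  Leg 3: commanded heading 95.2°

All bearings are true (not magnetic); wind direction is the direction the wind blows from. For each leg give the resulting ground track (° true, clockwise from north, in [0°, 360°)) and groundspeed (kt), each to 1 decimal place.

Leg 1: track=104.6°, groundspeed=161.8 kt
Leg 2: track=172.7°, groundspeed=110.1 kt
Leg 3: track=94.0°, groundspeed=163.6 kt

Leg 1: heading 110.4°; drift -5.8° → track 104.6°, groundspeed 161.8 kt
Leg 2: heading 198.3°; drift -25.6° → track 172.7°, groundspeed 110.1 kt
Leg 3: heading 95.2°; drift -1.2° → track 94.0°, groundspeed 163.6 kt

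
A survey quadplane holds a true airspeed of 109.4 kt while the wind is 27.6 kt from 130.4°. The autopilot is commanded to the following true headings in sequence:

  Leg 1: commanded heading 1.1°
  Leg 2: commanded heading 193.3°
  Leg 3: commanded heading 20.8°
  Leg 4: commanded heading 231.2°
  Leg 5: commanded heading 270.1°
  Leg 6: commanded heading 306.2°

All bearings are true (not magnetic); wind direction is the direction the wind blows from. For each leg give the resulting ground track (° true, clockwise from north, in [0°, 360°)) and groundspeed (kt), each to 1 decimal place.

Leg 1: track=351.5°, groundspeed=128.7 kt
Leg 2: track=207.5°, groundspeed=99.9 kt
Leg 3: track=8.4°, groundspeed=121.5 kt
Leg 4: track=244.5°, groundspeed=117.7 kt
Leg 5: track=277.9°, groundspeed=131.7 kt
Leg 6: track=307.0°, groundspeed=136.9 kt

Leg 1: heading 1.1°; drift -9.6° → track 351.5°, groundspeed 128.7 kt
Leg 2: heading 193.3°; drift +14.2° → track 207.5°, groundspeed 99.9 kt
Leg 3: heading 20.8°; drift -12.4° → track 8.4°, groundspeed 121.5 kt
Leg 4: heading 231.2°; drift +13.3° → track 244.5°, groundspeed 117.7 kt
Leg 5: heading 270.1°; drift +7.8° → track 277.9°, groundspeed 131.7 kt
Leg 6: heading 306.2°; drift +0.8° → track 307.0°, groundspeed 136.9 kt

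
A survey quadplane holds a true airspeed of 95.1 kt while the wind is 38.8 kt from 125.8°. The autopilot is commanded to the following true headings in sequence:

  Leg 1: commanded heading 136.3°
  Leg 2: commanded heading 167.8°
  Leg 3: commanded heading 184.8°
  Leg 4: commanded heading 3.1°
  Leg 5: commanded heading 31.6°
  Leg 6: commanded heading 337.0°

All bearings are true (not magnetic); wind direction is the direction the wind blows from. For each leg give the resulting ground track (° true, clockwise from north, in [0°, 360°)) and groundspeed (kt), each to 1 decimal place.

Leg 1: track=143.4°, groundspeed=57.4 kt
Leg 2: track=189.2°, groundspeed=71.2 kt
Leg 3: track=208.7°, groundspeed=82.1 kt
Leg 4: track=347.4°, groundspeed=120.6 kt
Leg 5: track=10.0°, groundspeed=105.3 kt
Leg 6: track=328.1°, groundspeed=129.9 kt

Leg 1: heading 136.3°; drift +7.1° → track 143.4°, groundspeed 57.4 kt
Leg 2: heading 167.8°; drift +21.4° → track 189.2°, groundspeed 71.2 kt
Leg 3: heading 184.8°; drift +23.9° → track 208.7°, groundspeed 82.1 kt
Leg 4: heading 3.1°; drift -15.7° → track 347.4°, groundspeed 120.6 kt
Leg 5: heading 31.6°; drift -21.6° → track 10.0°, groundspeed 105.3 kt
Leg 6: heading 337.0°; drift -8.9° → track 328.1°, groundspeed 129.9 kt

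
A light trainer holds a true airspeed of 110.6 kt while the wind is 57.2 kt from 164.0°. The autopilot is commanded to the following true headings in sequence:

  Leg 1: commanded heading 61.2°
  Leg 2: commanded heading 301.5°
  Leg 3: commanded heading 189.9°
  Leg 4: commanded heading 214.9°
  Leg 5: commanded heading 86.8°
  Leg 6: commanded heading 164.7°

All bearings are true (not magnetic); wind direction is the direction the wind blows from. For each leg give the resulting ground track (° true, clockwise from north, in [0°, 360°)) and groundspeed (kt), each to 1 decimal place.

Leg 1: track=36.9°, groundspeed=135.3 kt
Leg 2: track=315.7°, groundspeed=157.6 kt
Leg 3: track=212.8°, groundspeed=64.2 kt
Leg 4: track=245.7°, groundspeed=86.7 kt
Leg 5: track=57.1°, groundspeed=112.7 kt
Leg 6: track=165.4°, groundspeed=53.4 kt

Leg 1: heading 61.2°; drift -24.3° → track 36.9°, groundspeed 135.3 kt
Leg 2: heading 301.5°; drift +14.2° → track 315.7°, groundspeed 157.6 kt
Leg 3: heading 189.9°; drift +22.9° → track 212.8°, groundspeed 64.2 kt
Leg 4: heading 214.9°; drift +30.8° → track 245.7°, groundspeed 86.7 kt
Leg 5: heading 86.8°; drift -29.7° → track 57.1°, groundspeed 112.7 kt
Leg 6: heading 164.7°; drift +0.7° → track 165.4°, groundspeed 53.4 kt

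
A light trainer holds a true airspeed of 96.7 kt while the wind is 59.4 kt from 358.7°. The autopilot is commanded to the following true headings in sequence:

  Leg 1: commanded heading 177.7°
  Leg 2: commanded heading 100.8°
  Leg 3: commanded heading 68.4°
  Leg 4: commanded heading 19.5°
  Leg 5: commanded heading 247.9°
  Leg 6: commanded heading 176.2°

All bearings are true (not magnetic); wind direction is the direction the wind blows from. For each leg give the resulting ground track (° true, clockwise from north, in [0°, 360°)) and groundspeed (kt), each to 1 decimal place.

Leg 1: track=178.1°, groundspeed=156.1 kt
Leg 2: track=128.8°, groundspeed=123.6 kt
Leg 3: track=104.6°, groundspeed=94.3 kt
Leg 4: track=46.6°, groundspeed=46.3 kt
Leg 5: track=222.7°, groundspeed=130.2 kt
Leg 6: track=177.2°, groundspeed=156.1 kt

Leg 1: heading 177.7°; drift +0.4° → track 178.1°, groundspeed 156.1 kt
Leg 2: heading 100.8°; drift +28.0° → track 128.8°, groundspeed 123.6 kt
Leg 3: heading 68.4°; drift +36.2° → track 104.6°, groundspeed 94.3 kt
Leg 4: heading 19.5°; drift +27.1° → track 46.6°, groundspeed 46.3 kt
Leg 5: heading 247.9°; drift -25.2° → track 222.7°, groundspeed 130.2 kt
Leg 6: heading 176.2°; drift +1.0° → track 177.2°, groundspeed 156.1 kt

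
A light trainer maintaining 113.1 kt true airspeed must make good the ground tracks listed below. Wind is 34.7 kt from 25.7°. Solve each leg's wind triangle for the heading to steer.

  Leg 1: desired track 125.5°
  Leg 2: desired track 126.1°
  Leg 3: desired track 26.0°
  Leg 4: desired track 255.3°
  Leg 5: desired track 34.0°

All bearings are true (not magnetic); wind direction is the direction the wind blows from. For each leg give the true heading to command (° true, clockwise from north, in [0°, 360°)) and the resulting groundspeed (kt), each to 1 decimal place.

Leg 1: desired track 125.5°; wind correction -17.6° → command heading 107.9°, groundspeed 113.7 kt
Leg 2: desired track 126.1°; wind correction -17.6° → command heading 108.5°, groundspeed 114.1 kt
Leg 3: desired track 26.0°; wind correction -0.1° → command heading 25.9°, groundspeed 78.4 kt
Leg 4: desired track 255.3°; wind correction +13.5° → command heading 268.8°, groundspeed 132.5 kt
Leg 5: desired track 34.0°; wind correction -2.5° → command heading 31.5°, groundspeed 78.7 kt

Leg 1: heading=107.9°, groundspeed=113.7 kt
Leg 2: heading=108.5°, groundspeed=114.1 kt
Leg 3: heading=25.9°, groundspeed=78.4 kt
Leg 4: heading=268.8°, groundspeed=132.5 kt
Leg 5: heading=31.5°, groundspeed=78.7 kt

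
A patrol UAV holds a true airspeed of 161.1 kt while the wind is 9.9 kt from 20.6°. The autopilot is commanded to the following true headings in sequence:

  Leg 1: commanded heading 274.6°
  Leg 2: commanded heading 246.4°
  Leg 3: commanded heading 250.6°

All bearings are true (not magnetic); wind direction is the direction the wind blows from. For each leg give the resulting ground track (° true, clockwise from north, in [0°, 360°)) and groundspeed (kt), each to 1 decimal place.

Leg 1: heading 274.6°; drift -3.3° → track 271.3°, groundspeed 164.1 kt
Leg 2: heading 246.4°; drift -2.4° → track 244.0°, groundspeed 168.2 kt
Leg 3: heading 250.6°; drift -2.6° → track 248.0°, groundspeed 167.6 kt

Leg 1: track=271.3°, groundspeed=164.1 kt
Leg 2: track=244.0°, groundspeed=168.2 kt
Leg 3: track=248.0°, groundspeed=167.6 kt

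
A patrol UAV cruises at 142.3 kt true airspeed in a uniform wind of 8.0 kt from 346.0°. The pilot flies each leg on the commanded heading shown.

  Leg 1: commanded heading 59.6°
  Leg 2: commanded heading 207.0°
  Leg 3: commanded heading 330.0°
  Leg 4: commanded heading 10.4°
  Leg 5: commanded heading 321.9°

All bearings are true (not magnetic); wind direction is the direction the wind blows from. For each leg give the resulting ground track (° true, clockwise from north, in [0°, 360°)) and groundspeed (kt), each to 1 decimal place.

Leg 1: track=62.7°, groundspeed=140.3 kt
Leg 2: track=205.0°, groundspeed=148.4 kt
Leg 3: track=329.1°, groundspeed=134.6 kt
Leg 4: track=11.8°, groundspeed=135.1 kt
Leg 5: track=320.5°, groundspeed=135.0 kt

Leg 1: heading 59.6°; drift +3.1° → track 62.7°, groundspeed 140.3 kt
Leg 2: heading 207.0°; drift -2.0° → track 205.0°, groundspeed 148.4 kt
Leg 3: heading 330.0°; drift -0.9° → track 329.1°, groundspeed 134.6 kt
Leg 4: heading 10.4°; drift +1.4° → track 11.8°, groundspeed 135.1 kt
Leg 5: heading 321.9°; drift -1.4° → track 320.5°, groundspeed 135.0 kt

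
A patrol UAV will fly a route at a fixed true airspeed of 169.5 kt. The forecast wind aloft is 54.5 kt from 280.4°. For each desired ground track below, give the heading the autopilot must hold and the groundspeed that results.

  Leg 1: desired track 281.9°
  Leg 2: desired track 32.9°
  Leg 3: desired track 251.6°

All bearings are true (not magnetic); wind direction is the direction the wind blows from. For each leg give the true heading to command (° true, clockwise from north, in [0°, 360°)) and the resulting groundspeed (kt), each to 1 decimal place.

Leg 1: desired track 281.9°; wind correction -0.5° → command heading 281.4°, groundspeed 115.0 kt
Leg 2: desired track 32.9°; wind correction -17.3° → command heading 15.6°, groundspeed 182.7 kt
Leg 3: desired track 251.6°; wind correction +8.9° → command heading 260.5°, groundspeed 119.7 kt

Leg 1: heading=281.4°, groundspeed=115.0 kt
Leg 2: heading=15.6°, groundspeed=182.7 kt
Leg 3: heading=260.5°, groundspeed=119.7 kt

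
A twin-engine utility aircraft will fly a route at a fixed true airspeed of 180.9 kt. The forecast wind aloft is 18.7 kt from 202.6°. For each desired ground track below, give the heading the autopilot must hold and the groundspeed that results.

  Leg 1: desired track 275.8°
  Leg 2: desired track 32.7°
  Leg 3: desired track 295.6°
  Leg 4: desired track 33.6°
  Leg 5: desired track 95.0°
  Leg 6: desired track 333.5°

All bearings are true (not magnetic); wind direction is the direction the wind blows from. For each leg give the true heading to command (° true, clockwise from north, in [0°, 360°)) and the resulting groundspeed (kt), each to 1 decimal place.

Leg 1: desired track 275.8°; wind correction -5.7° → command heading 270.1°, groundspeed 174.6 kt
Leg 2: desired track 32.7°; wind correction +1.0° → command heading 33.7°, groundspeed 199.3 kt
Leg 3: desired track 295.6°; wind correction -5.9° → command heading 289.7°, groundspeed 180.9 kt
Leg 4: desired track 33.6°; wind correction +1.1° → command heading 34.7°, groundspeed 199.2 kt
Leg 5: desired track 95.0°; wind correction +5.7° → command heading 100.7°, groundspeed 185.7 kt
Leg 6: desired track 333.5°; wind correction -4.5° → command heading 329.0°, groundspeed 192.6 kt

Leg 1: heading=270.1°, groundspeed=174.6 kt
Leg 2: heading=33.7°, groundspeed=199.3 kt
Leg 3: heading=289.7°, groundspeed=180.9 kt
Leg 4: heading=34.7°, groundspeed=199.2 kt
Leg 5: heading=100.7°, groundspeed=185.7 kt
Leg 6: heading=329.0°, groundspeed=192.6 kt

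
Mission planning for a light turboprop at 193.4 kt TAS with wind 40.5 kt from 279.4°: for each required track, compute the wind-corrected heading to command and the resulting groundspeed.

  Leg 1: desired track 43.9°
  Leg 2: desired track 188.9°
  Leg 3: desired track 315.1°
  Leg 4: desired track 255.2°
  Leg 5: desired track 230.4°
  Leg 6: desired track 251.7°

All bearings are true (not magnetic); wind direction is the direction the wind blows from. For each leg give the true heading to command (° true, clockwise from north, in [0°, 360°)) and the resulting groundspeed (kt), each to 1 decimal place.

Leg 1: desired track 43.9°; wind correction -9.9° → command heading 34.0°, groundspeed 213.4 kt
Leg 2: desired track 188.9°; wind correction +12.1° → command heading 201.0°, groundspeed 189.5 kt
Leg 3: desired track 315.1°; wind correction -7.0° → command heading 308.1°, groundspeed 159.1 kt
Leg 4: desired track 255.2°; wind correction +4.9° → command heading 260.1°, groundspeed 155.7 kt
Leg 5: desired track 230.4°; wind correction +9.1° → command heading 239.5°, groundspeed 164.4 kt
Leg 6: desired track 251.7°; wind correction +5.6° → command heading 257.3°, groundspeed 156.6 kt

Leg 1: heading=34.0°, groundspeed=213.4 kt
Leg 2: heading=201.0°, groundspeed=189.5 kt
Leg 3: heading=308.1°, groundspeed=159.1 kt
Leg 4: heading=260.1°, groundspeed=155.7 kt
Leg 5: heading=239.5°, groundspeed=164.4 kt
Leg 6: heading=257.3°, groundspeed=156.6 kt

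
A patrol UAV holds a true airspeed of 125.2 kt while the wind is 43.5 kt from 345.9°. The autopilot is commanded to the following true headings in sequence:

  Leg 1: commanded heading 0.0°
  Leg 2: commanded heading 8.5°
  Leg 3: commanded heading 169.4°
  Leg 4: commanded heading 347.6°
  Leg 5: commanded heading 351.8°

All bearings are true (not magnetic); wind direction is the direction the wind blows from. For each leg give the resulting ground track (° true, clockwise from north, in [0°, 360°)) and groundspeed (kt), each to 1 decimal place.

Leg 1: track=7.3°, groundspeed=83.7 kt
Leg 2: track=19.6°, groundspeed=86.7 kt
Leg 3: track=168.5°, groundspeed=168.6 kt
Leg 4: track=348.5°, groundspeed=81.7 kt
Leg 5: track=354.9°, groundspeed=82.1 kt

Leg 1: heading 0.0°; drift +7.3° → track 7.3°, groundspeed 83.7 kt
Leg 2: heading 8.5°; drift +11.1° → track 19.6°, groundspeed 86.7 kt
Leg 3: heading 169.4°; drift -0.9° → track 168.5°, groundspeed 168.6 kt
Leg 4: heading 347.6°; drift +0.9° → track 348.5°, groundspeed 81.7 kt
Leg 5: heading 351.8°; drift +3.1° → track 354.9°, groundspeed 82.1 kt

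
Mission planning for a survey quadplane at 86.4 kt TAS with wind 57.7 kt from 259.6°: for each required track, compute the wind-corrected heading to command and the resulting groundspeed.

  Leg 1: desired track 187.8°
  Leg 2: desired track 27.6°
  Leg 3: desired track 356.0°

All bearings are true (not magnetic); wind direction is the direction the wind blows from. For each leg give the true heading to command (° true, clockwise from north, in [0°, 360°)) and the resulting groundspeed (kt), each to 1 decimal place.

Leg 1: heading=227.2°, groundspeed=48.8 kt
Leg 2: heading=355.8°, groundspeed=109.0 kt
Leg 3: heading=314.4°, groundspeed=71.1 kt

Leg 1: desired track 187.8°; wind correction +39.4° → command heading 227.2°, groundspeed 48.8 kt
Leg 2: desired track 27.6°; wind correction -31.8° → command heading 355.8°, groundspeed 109.0 kt
Leg 3: desired track 356.0°; wind correction -41.6° → command heading 314.4°, groundspeed 71.1 kt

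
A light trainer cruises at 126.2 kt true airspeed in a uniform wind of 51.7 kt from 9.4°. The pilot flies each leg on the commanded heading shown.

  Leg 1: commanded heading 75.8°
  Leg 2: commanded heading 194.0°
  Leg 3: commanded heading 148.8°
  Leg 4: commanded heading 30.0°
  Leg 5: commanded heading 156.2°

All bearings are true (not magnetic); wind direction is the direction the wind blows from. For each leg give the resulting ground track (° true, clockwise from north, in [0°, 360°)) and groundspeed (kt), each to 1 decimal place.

Leg 1: heading 75.8°; drift +24.2° → track 100.0°, groundspeed 115.7 kt
Leg 2: heading 194.0°; drift -1.3° → track 192.7°, groundspeed 177.8 kt
Leg 3: heading 148.8°; drift +11.5° → track 160.3°, groundspeed 168.8 kt
Leg 4: heading 30.0°; drift +13.2° → track 43.2°, groundspeed 79.9 kt
Leg 5: heading 156.2°; drift +9.5° → track 165.7°, groundspeed 171.8 kt

Leg 1: track=100.0°, groundspeed=115.7 kt
Leg 2: track=192.7°, groundspeed=177.8 kt
Leg 3: track=160.3°, groundspeed=168.8 kt
Leg 4: track=43.2°, groundspeed=79.9 kt
Leg 5: track=165.7°, groundspeed=171.8 kt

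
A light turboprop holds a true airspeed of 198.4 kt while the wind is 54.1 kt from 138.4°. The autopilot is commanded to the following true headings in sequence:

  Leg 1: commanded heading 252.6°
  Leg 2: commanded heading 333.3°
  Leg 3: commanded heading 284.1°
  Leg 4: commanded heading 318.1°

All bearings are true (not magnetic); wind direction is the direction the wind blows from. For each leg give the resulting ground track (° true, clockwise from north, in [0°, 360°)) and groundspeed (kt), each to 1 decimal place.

Leg 1: track=265.2°, groundspeed=226.0 kt
Leg 2: track=330.1°, groundspeed=251.1 kt
Leg 3: track=291.2°, groundspeed=245.0 kt
Leg 4: track=318.2°, groundspeed=252.5 kt

Leg 1: heading 252.6°; drift +12.6° → track 265.2°, groundspeed 226.0 kt
Leg 2: heading 333.3°; drift -3.2° → track 330.1°, groundspeed 251.1 kt
Leg 3: heading 284.1°; drift +7.1° → track 291.2°, groundspeed 245.0 kt
Leg 4: heading 318.1°; drift +0.1° → track 318.2°, groundspeed 252.5 kt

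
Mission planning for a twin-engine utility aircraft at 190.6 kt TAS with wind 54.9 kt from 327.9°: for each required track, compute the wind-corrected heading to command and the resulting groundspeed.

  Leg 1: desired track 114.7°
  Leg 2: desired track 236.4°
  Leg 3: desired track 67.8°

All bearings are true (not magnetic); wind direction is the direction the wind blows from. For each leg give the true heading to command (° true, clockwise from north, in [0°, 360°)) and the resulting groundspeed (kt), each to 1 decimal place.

Leg 1: desired track 114.7°; wind correction -9.1° → command heading 105.6°, groundspeed 234.2 kt
Leg 2: desired track 236.4°; wind correction +16.7° → command heading 253.1°, groundspeed 184.0 kt
Leg 3: desired track 67.8°; wind correction -16.5° → command heading 51.3°, groundspeed 192.2 kt

Leg 1: heading=105.6°, groundspeed=234.2 kt
Leg 2: heading=253.1°, groundspeed=184.0 kt
Leg 3: heading=51.3°, groundspeed=192.2 kt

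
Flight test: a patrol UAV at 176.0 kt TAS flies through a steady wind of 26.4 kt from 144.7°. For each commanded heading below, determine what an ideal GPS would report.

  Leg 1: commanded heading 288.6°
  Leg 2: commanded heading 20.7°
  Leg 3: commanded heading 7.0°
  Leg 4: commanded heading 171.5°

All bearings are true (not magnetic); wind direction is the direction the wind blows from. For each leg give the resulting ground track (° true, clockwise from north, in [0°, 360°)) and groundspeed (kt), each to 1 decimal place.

Leg 1: heading 288.6°; drift +4.5° → track 293.1°, groundspeed 197.9 kt
Leg 2: heading 20.7°; drift -6.5° → track 14.2°, groundspeed 192.0 kt
Leg 3: heading 7.0°; drift -5.2° → track 1.8°, groundspeed 196.3 kt
Leg 4: heading 171.5°; drift +4.5° → track 176.0°, groundspeed 152.9 kt

Leg 1: track=293.1°, groundspeed=197.9 kt
Leg 2: track=14.2°, groundspeed=192.0 kt
Leg 3: track=1.8°, groundspeed=196.3 kt
Leg 4: track=176.0°, groundspeed=152.9 kt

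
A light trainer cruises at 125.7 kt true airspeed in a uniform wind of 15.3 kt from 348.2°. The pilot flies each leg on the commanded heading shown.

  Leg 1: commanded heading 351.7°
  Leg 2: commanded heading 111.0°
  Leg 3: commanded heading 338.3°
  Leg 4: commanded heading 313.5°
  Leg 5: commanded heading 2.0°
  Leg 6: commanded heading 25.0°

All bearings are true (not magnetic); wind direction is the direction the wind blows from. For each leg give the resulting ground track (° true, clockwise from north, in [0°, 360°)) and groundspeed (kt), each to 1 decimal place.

Leg 1: heading 351.7°; drift +0.5° → track 352.2°, groundspeed 110.4 kt
Leg 2: heading 111.0°; drift +5.5° → track 116.5°, groundspeed 134.6 kt
Leg 3: heading 338.3°; drift -1.4° → track 336.9°, groundspeed 110.7 kt
Leg 4: heading 313.5°; drift -4.4° → track 309.1°, groundspeed 113.5 kt
Leg 5: heading 2.0°; drift +1.9° → track 3.9°, groundspeed 110.9 kt
Leg 6: heading 25.0°; drift +4.6° → track 29.6°, groundspeed 113.8 kt

Leg 1: track=352.2°, groundspeed=110.4 kt
Leg 2: track=116.5°, groundspeed=134.6 kt
Leg 3: track=336.9°, groundspeed=110.7 kt
Leg 4: track=309.1°, groundspeed=113.5 kt
Leg 5: track=3.9°, groundspeed=110.9 kt
Leg 6: track=29.6°, groundspeed=113.8 kt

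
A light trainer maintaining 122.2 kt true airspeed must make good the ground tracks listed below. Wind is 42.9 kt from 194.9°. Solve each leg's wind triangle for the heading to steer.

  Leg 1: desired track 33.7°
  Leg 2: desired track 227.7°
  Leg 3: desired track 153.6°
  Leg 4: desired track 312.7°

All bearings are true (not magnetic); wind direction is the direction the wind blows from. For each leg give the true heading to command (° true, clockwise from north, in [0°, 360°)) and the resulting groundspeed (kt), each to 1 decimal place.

Leg 1: desired track 33.7°; wind correction +6.5° → command heading 40.2°, groundspeed 162.0 kt
Leg 2: desired track 227.7°; wind correction -11.0° → command heading 216.7°, groundspeed 83.9 kt
Leg 3: desired track 153.6°; wind correction +13.4° → command heading 167.0°, groundspeed 86.6 kt
Leg 4: desired track 312.7°; wind correction -18.1° → command heading 294.6°, groundspeed 136.2 kt

Leg 1: heading=40.2°, groundspeed=162.0 kt
Leg 2: heading=216.7°, groundspeed=83.9 kt
Leg 3: heading=167.0°, groundspeed=86.6 kt
Leg 4: heading=294.6°, groundspeed=136.2 kt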